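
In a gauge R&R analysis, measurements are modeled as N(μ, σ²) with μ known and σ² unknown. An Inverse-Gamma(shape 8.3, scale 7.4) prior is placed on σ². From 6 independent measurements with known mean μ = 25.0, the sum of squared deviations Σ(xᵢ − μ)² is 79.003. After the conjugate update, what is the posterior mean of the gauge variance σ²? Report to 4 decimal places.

4.5535

With known mean μ and an Inverse-Gamma(α, β) prior on σ², the Normal likelihood is conjugate: posterior is Inv-Gamma(α + n/2, β + Σ(xᵢ−μ)²/2).
Posterior: Inv-Gamma(8.3 + 6/2, 7.4 + 79.003/2) = Inv-Gamma(11.30, 46.9015).
E[σ²|data] = β/(α−1) = 46.9015/10.30 = 4.5535.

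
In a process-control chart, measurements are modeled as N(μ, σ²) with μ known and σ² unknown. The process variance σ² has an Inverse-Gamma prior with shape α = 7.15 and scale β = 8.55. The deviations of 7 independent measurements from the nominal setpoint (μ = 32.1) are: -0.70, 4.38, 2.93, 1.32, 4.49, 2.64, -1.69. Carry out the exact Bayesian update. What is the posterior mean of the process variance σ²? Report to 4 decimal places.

3.9942

With known mean μ and an Inverse-Gamma(α, β) prior on σ², the Normal likelihood is conjugate: posterior is Inv-Gamma(α + n/2, β + Σ(xᵢ−μ)²/2).
Σ(xᵢ−μ)² = (-0.70)² + (4.38)² + (2.93)² + (1.32)² + (4.49)² + (2.64)² + (-1.69)² = 59.9875.
Posterior: Inv-Gamma(7.15 + 7/2, 8.55 + 59.9875/2) = Inv-Gamma(10.65, 38.54375).
E[σ²|data] = β/(α−1) = 38.54375/9.65 = 3.9942.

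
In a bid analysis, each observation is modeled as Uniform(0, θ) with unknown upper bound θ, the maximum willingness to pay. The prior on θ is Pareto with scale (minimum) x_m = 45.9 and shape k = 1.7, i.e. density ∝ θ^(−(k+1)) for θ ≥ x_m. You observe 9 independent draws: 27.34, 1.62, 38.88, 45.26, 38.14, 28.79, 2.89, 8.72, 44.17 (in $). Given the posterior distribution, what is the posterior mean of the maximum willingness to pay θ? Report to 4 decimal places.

50.6320

A Pareto(scale x_m, shape k) prior on the upper bound θ of Uniform(0, θ) is conjugate: posterior is Pareto(max(x_m, max xᵢ), k + n).
Sample maximum = 45.26; prior scale x_m = 45.9 → posterior scale = max = 45.90.
Posterior shape = 1.7 + 9 = 10.7.
E[θ|data] = k·x_m/(k−1) = 10.7·45.90/9.7 = 50.6320.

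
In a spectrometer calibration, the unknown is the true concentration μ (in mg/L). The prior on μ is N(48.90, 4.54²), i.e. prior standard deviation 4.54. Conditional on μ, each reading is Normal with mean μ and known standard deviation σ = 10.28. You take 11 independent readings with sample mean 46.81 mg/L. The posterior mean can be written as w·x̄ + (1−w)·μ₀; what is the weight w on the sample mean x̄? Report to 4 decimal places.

For Normal data with known variance σ², a Normal(μ₀, σ₀²) prior on μ is conjugate. Posterior precision = 1/σ₀² + n/σ²; posterior mean is the precision-weighted average of μ₀ and x̄.
σ₀² = 4.54² = 20.6116, σ² = 10.28² = 105.6784. Prior precision 1/σ₀² = 1/20.6116; data precision n/σ² = 11/105.6784.
w = (n/σ²)/(1/σ₀² + n/σ²) = n·σ₀²/(σ² + n·σ₀²) = 11·20.6116/(105.6784 + 11·20.6116) = 226.7276/332.406 = 0.6821.

0.6821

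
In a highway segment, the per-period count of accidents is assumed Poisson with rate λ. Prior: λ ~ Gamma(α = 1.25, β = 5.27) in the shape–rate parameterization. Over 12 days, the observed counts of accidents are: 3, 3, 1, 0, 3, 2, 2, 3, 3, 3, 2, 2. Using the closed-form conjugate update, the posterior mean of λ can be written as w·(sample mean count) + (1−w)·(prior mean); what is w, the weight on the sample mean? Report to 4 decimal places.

0.6948

With a Gamma(shape α, rate β) prior, the Poisson likelihood is conjugate: the posterior is Gamma(α + ΣXᵢ, β + n).
Posterior mean = (α₀+S)/(β₀+n) = [n/(β₀+n)]·(S/n) + [β₀/(β₀+n)]·(α₀/β₀), so only n and β₀ enter the weight.
Weight on data w = n/(β₀+n) = 12/(5.27+12) = 12/17.27 = 0.6948.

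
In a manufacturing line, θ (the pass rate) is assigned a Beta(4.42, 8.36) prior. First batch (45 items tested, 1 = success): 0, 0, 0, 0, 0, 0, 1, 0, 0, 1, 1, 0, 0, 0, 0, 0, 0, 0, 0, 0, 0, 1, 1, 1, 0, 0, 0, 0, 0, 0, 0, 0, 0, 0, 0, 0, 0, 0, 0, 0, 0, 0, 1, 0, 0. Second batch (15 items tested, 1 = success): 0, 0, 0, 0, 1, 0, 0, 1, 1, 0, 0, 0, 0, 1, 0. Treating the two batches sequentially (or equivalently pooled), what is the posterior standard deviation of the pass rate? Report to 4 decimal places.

0.0476

The Beta prior is conjugate to a Binomial/Bernoulli likelihood; the update adds successes to α and failures to β.
After batch 1: Beta(4.42+7, 8.36+38) = Beta(11.42, 46.36).
After batch 2: Beta(11.42+4, 46.36+11) = Beta(15.42, 57.36).
Var = αβ/((α+β)²(α+β+1)) = 15.42·57.36/(72.78²·73.78) = 0.00226324; SD = √0.00226324 = 0.0476.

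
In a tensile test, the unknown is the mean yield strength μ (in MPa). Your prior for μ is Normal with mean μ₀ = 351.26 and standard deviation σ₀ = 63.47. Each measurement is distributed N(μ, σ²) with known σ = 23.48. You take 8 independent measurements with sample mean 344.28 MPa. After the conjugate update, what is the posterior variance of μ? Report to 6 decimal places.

67.754732

For Normal data with known variance σ², a Normal(μ₀, σ₀²) prior on μ is conjugate. Posterior precision = 1/σ₀² + n/σ²; posterior mean is the precision-weighted average of μ₀ and x̄.
σ₀² = 63.47² = 4028.4409, σ² = 23.48² = 551.3104; σ² + n·σ₀² = 551.3104 + 8·4028.4409 = 32778.8376.
Posterior precision = 1/σ₀² + n/σ² = 1/4028.4409 + 8/551.3104 = (σ² + n·σ₀²)/(σ₀²σ²) = 32778.8376/(4028.4409·551.3104); posterior variance σₙ² = σ₀²σ²/(σ² + n·σ₀²) = 4028.4409·551.3104/32778.8376 = 67.754732.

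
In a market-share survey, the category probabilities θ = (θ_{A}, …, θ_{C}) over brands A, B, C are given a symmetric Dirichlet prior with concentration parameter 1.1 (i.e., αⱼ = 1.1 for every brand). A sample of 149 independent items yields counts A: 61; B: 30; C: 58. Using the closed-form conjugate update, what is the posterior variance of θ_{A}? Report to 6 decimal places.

0.001575

The Dirichlet prior is conjugate to the Multinomial likelihood: each posterior αⱼ = prior αⱼ + observed count nⱼ.
Posterior concentration: (62.1, 31.1, 59.1), total = 152.3.
Var[θ_j] = α_j(Σα−α_j)/((Σα)²(Σα+1)) = 62.1·90.2/(152.3²·153.3) = 0.001575.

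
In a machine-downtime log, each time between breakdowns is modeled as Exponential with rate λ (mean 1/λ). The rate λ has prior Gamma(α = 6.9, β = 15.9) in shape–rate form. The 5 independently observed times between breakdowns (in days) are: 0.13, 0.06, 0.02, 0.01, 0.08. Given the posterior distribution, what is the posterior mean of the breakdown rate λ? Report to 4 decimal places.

0.7346

With a Gamma(shape α, rate β) prior on the exponential rate λ, the posterior after n observations with total T = Σxᵢ is Gamma(α+n, β+T).
Sum of observations T = 0.30 days; n = 5.
Posterior: Gamma(6.9+5, 15.9+0.30) = Gamma(11.9, 16.20).
Posterior mean of λ = α/β = 11.9/16.20 = 0.7346.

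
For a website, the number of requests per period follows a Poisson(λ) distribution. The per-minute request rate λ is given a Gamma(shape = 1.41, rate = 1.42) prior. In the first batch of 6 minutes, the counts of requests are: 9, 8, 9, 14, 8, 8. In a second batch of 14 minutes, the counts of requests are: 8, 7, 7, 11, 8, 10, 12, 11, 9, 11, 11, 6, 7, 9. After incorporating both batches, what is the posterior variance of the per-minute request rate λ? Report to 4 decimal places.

With a Gamma(shape α, rate β) prior, the Poisson likelihood is conjugate: the posterior is Gamma(α + ΣXᵢ, β + n).
Batch 1: sum of counts S = 56 over n = 6 minutes.
After batch 1: Gamma(α+S, β+n) = Gamma(1.41+56, 1.42+6) = Gamma(57.41, 7.42).
Batch 2: sum of counts S = 127 over n = 14 minutes.
After batch 2: Gamma(α+S, β+n) = Gamma(57.41+127, 7.42+14) = Gamma(184.41, 21.42).
Var = α/β² = 184.41/21.42² = 0.4019.

0.4019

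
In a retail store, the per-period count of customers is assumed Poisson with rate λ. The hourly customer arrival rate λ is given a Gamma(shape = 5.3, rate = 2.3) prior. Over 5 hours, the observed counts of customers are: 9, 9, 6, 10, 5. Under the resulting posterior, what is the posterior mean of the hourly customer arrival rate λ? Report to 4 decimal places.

With a Gamma(shape α, rate β) prior, the Poisson likelihood is conjugate: the posterior is Gamma(α + ΣXᵢ, β + n).
Sum of counts S = 39 over n = 5 hours.
Posterior: Gamma(α+S, β+n) = Gamma(5.3+39, 2.3+5) = Gamma(44.3, 7.3).
Posterior mean = α/β = 44.3/7.3 = 6.0685.

6.0685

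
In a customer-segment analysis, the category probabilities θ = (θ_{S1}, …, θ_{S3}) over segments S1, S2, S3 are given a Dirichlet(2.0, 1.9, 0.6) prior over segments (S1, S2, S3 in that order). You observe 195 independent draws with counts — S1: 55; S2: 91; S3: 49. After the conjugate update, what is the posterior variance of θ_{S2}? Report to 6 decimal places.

The Dirichlet prior is conjugate to the Multinomial likelihood: each posterior αⱼ = prior αⱼ + observed count nⱼ.
Posterior concentration: (57.0, 92.9, 49.6), total = 199.5.
Var[θ_j] = α_j(Σα−α_j)/((Σα)²(Σα+1)) = 92.9·106.6/(199.5²·200.5) = 0.001241.

0.001241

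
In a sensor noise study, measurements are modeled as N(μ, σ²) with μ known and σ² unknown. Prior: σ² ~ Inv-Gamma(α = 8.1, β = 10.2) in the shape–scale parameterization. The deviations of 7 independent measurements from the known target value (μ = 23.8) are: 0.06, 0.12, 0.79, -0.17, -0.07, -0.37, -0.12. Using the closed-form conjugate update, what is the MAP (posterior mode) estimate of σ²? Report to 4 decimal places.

0.8423

With known mean μ and an Inverse-Gamma(α, β) prior on σ², the Normal likelihood is conjugate: posterior is Inv-Gamma(α + n/2, β + Σ(xᵢ−μ)²/2).
Σ(xᵢ−μ)² = (0.06)² + (0.12)² + (0.79)² + (-0.17)² + (-0.07)² + (-0.37)² + (-0.12)² = 0.8272.
Posterior: Inv-Gamma(8.1 + 7/2, 10.2 + 0.8272/2) = Inv-Gamma(11.60, 10.61360).
Mode = β/(α+1) = 10.61360/12.60 = 0.8423.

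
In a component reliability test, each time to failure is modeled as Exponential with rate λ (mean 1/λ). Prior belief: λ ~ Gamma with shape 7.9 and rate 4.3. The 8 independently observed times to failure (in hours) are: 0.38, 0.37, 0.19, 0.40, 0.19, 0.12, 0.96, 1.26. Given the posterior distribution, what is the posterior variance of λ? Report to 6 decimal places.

0.238206

With a Gamma(shape α, rate β) prior on the exponential rate λ, the posterior after n observations with total T = Σxᵢ is Gamma(α+n, β+T).
Sum of observations T = 3.87 hours; n = 8.
Posterior: Gamma(7.9+8, 4.3+3.87) = Gamma(15.9, 8.17).
Var = α/β² = 0.238206.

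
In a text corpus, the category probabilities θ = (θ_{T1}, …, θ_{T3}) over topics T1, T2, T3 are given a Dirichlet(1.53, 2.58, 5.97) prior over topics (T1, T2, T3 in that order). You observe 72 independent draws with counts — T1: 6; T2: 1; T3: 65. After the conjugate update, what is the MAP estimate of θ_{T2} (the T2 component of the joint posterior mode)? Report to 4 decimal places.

The Dirichlet prior is conjugate to the Multinomial likelihood: each posterior αⱼ = prior αⱼ + observed count nⱼ.
Posterior concentration: (7.53, 3.58, 70.97), total = 82.08.
Joint mode component: (α_{T2}−1)/(Σα−K) = 2.58/79.08 = 0.0326.

0.0326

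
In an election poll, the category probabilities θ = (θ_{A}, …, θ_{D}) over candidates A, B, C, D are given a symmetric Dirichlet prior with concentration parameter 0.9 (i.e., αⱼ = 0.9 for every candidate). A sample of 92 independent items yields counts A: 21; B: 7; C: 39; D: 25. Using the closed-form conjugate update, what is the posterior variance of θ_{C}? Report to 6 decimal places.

The Dirichlet prior is conjugate to the Multinomial likelihood: each posterior αⱼ = prior αⱼ + observed count nⱼ.
Posterior concentration: (21.9, 7.9, 39.9, 25.9), total = 95.6.
Var[θ_j] = α_j(Σα−α_j)/((Σα)²(Σα+1)) = 39.9·55.7/(95.6²·96.6) = 0.002517.

0.002517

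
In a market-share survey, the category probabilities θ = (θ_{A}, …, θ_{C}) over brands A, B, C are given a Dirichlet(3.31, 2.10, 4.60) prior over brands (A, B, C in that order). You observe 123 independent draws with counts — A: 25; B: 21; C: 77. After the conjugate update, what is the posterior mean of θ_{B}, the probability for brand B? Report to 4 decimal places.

0.1737

The Dirichlet prior is conjugate to the Multinomial likelihood: each posterior αⱼ = prior αⱼ + observed count nⱼ.
Posterior concentration: (28.31, 23.10, 81.60), total = 133.01.
E[θ_{B}|data] = α_{B}/Σα = 23.10/133.01 = 0.1737.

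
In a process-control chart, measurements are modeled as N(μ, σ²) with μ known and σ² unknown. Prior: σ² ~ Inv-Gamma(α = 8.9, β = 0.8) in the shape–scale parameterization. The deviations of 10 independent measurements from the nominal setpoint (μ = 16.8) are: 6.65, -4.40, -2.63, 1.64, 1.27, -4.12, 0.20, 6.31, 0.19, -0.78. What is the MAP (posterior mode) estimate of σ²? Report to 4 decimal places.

4.4925

With known mean μ and an Inverse-Gamma(α, β) prior on σ², the Normal likelihood is conjugate: posterior is Inv-Gamma(α + n/2, β + Σ(xᵢ−μ)²/2).
Σ(xᵢ−μ)² = (6.65)² + (-4.40)² + (-2.63)² + (1.64)² + (1.27)² + (-4.12)² + (0.20)² + (6.31)² + (0.19)² + (-0.78)² = 132.2769.
Posterior: Inv-Gamma(8.9 + 10/2, 0.8 + 132.2769/2) = Inv-Gamma(13.90, 66.93845).
Mode = β/(α+1) = 66.93845/14.90 = 4.4925.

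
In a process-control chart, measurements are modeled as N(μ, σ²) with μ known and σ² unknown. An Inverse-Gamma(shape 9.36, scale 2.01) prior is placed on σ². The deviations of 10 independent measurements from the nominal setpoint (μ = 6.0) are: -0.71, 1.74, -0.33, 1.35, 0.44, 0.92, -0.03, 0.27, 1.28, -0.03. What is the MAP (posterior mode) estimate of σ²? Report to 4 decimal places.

0.3983

With known mean μ and an Inverse-Gamma(α, β) prior on σ², the Normal likelihood is conjugate: posterior is Inv-Gamma(α + n/2, β + Σ(xᵢ−μ)²/2).
Σ(xᵢ−μ)² = (-0.71)² + (1.74)² + (-0.33)² + (1.35)² + (0.44)² + (0.92)² + (-0.03)² + (0.27)² + (1.28)² + (-0.03)² = 8.2162.
Posterior: Inv-Gamma(9.36 + 10/2, 2.01 + 8.2162/2) = Inv-Gamma(14.36, 6.11810).
Mode = β/(α+1) = 6.11810/15.36 = 0.3983.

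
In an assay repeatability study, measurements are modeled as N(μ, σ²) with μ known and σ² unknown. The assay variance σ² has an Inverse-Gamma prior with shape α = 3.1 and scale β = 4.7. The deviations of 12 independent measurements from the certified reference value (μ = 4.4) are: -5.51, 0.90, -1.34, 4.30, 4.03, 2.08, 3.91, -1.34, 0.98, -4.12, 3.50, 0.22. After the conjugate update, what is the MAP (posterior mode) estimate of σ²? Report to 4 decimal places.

With known mean μ and an Inverse-Gamma(α, β) prior on σ², the Normal likelihood is conjugate: posterior is Inv-Gamma(α + n/2, β + Σ(xᵢ−μ)²/2).
Σ(xᵢ−μ)² = (-5.51)² + (0.90)² + (-1.34)² + (4.30)² + (4.03)² + (2.08)² + (3.91)² + (-1.34)² + (0.98)² + (-4.12)² + (3.50)² + (0.22)² = 119.3399.
Posterior: Inv-Gamma(3.1 + 12/2, 4.7 + 119.3399/2) = Inv-Gamma(9.10, 64.36995).
Mode = β/(α+1) = 64.36995/10.10 = 6.3733.

6.3733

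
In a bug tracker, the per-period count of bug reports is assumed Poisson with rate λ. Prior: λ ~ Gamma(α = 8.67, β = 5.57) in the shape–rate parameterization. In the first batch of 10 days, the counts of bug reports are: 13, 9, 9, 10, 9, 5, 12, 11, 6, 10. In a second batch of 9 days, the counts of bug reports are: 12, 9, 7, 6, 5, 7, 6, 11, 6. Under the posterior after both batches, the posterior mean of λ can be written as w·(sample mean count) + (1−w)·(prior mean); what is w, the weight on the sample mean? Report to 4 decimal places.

With a Gamma(shape α, rate β) prior, the Poisson likelihood is conjugate: the posterior is Gamma(α + ΣXᵢ, β + n).
Total number of days: n = 10 + 9 = 19.
Posterior mean = (α₀+S)/(β₀+n) = [n/(β₀+n)]·(S/n) + [β₀/(β₀+n)]·(α₀/β₀), so only n and β₀ enter the weight.
Weight on data w = n/(β₀+n) = 19/(5.57+19) = 19/24.57 = 0.7733.

0.7733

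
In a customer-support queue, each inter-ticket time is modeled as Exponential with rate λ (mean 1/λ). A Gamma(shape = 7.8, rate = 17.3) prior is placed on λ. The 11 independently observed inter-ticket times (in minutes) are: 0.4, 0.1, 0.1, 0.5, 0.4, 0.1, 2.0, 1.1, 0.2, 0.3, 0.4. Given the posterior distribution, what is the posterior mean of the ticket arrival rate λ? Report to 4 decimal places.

0.8210

With a Gamma(shape α, rate β) prior on the exponential rate λ, the posterior after n observations with total T = Σxᵢ is Gamma(α+n, β+T).
Sum of observations T = 5.6 minutes; n = 11.
Posterior: Gamma(7.8+11, 17.3+5.6) = Gamma(18.8, 22.9).
Posterior mean of λ = α/β = 18.8/22.9 = 0.8210.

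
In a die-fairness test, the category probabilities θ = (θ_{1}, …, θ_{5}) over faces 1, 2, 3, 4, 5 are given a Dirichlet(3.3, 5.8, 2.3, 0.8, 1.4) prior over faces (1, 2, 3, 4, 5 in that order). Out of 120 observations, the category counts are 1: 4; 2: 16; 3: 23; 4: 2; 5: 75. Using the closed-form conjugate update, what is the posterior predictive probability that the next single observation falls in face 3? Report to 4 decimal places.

0.1894

The Dirichlet prior is conjugate to the Multinomial likelihood: each posterior αⱼ = prior αⱼ + observed count nⱼ.
Posterior concentration: (7.3, 21.8, 25.3, 2.8, 76.4), total = 133.6.
P(next = 3 | data) = α_{3}/Σα = 0.1894.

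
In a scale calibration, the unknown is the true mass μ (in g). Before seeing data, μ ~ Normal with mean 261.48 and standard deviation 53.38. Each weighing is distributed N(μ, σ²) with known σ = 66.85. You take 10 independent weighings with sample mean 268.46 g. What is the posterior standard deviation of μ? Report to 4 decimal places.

19.6547

For Normal data with known variance σ², a Normal(μ₀, σ₀²) prior on μ is conjugate. Posterior precision = 1/σ₀² + n/σ²; posterior mean is the precision-weighted average of μ₀ and x̄.
σ₀² = 53.38² = 2849.4244, σ² = 66.85² = 4468.9225; σ² + n·σ₀² = 4468.9225 + 10·2849.4244 = 32963.1665.
Posterior precision = 1/σ₀² + n/σ² = 1/2849.4244 + 10/4468.9225 = (σ² + n·σ₀²)/(σ₀²σ²) = 32963.1665/(2849.4244·4468.9225); posterior variance σₙ² = σ₀²σ²/(σ² + n·σ₀²) = 2849.4244·4468.9225/32963.1665 = 386.305630.
Posterior SD = √σₙ² = √(2849.4244·4468.9225/32963.1665) = 19.6547.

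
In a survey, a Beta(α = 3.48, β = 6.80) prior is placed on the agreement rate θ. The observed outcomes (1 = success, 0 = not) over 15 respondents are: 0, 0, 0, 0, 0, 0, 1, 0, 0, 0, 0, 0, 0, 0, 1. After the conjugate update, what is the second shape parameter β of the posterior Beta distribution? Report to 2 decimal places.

The Beta prior is conjugate to a Binomial/Bernoulli likelihood; the update adds successes to α and failures to β.
Posterior: Beta(α+k, β+n−k) = Beta(3.48+2, 6.80+13) = Beta(5.48, 19.80).
Posterior β = 19.80.

19.80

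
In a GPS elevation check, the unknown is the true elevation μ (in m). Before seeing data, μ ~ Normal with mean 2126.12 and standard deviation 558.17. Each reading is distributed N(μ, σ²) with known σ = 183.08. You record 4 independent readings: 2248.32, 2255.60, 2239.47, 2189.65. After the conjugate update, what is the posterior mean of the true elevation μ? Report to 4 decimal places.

2230.4538

For Normal data with known variance σ², a Normal(μ₀, σ₀²) prior on μ is conjugate. Posterior precision = 1/σ₀² + n/σ²; posterior mean is the precision-weighted average of μ₀ and x̄.
Σxᵢ = 2248.32 + 2255.60 + 2239.47 + 2189.65 = 8933.04, so n·x̄ = 8933.04.
σ₀² = 558.17² = 311553.7489, σ² = 183.08² = 33518.2864; σ² + n·σ₀² = 33518.2864 + 4·311553.7489 = 1279733.282.
Posterior mean = (μ₀/σ₀² + n·x̄/σ²)/(1/σ₀² + n/σ²) = (σ²·μ₀ + σ₀²·n·x̄)/(σ² + n·σ₀²) = (33518.2864·2126.12 + 311553.7489·8933.04)/1279733.282 = 2854386000.154424/1279733.282 = 2230.4538.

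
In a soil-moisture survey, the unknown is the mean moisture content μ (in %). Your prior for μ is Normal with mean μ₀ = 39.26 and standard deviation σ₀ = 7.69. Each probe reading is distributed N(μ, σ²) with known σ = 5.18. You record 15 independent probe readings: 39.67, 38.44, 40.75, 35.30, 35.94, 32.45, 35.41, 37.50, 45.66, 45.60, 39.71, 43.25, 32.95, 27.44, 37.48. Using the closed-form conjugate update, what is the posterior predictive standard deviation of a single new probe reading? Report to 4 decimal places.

For Normal data with known variance σ², a Normal(μ₀, σ₀²) prior on μ is conjugate. Posterior precision = 1/σ₀² + n/σ²; posterior mean is the precision-weighted average of μ₀ and x̄.
σ₀² = 7.69² = 59.1361, σ² = 5.18² = 26.8324; σ² + n·σ₀² = 26.8324 + 15·59.1361 = 913.8739.
Posterior precision = 1/σ₀² + n/σ² = 1/59.1361 + 15/26.8324 = (σ² + n·σ₀²)/(σ₀²σ²) = 913.8739/(59.1361·26.8324); posterior variance σₙ² = σ₀²σ²/(σ² + n·σ₀²) = 59.1361·26.8324/913.8739 = 1.736305.
Predictive variance for one new observation = σₙ² + σ² = 59.1361·26.8324/913.8739 + 26.8324 = σ²·(σ₀² + 913.8739)/913.8739 = 26.8324·973.01/913.8739 = 28.568705; SD = √(26.8324·973.01/913.8739) = 5.3450.

5.3450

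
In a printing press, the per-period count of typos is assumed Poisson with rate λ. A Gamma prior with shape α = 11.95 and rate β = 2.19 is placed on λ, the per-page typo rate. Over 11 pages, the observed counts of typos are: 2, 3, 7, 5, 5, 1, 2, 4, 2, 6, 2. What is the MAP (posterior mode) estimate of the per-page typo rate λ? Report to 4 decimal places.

3.7870

With a Gamma(shape α, rate β) prior, the Poisson likelihood is conjugate: the posterior is Gamma(α + ΣXᵢ, β + n).
Sum of counts S = 39 over n = 11 pages.
Posterior: Gamma(α+S, β+n) = Gamma(11.95+39, 2.19+11) = Gamma(50.95, 13.19).
Mode of Gamma(α,β) for α≥1 is (α−1)/β = 49.95/13.19 = 3.7870.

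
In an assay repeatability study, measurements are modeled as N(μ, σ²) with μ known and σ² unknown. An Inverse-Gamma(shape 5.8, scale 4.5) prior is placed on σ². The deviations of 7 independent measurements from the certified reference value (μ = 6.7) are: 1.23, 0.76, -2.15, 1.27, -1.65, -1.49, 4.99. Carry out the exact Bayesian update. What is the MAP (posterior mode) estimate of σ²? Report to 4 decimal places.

2.2897

With known mean μ and an Inverse-Gamma(α, β) prior on σ², the Normal likelihood is conjugate: posterior is Inv-Gamma(α + n/2, β + Σ(xᵢ−μ)²/2).
Σ(xᵢ−μ)² = (1.23)² + (0.76)² + (-2.15)² + (1.27)² + (-1.65)² + (-1.49)² + (4.99)² = 38.1686.
Posterior: Inv-Gamma(5.8 + 7/2, 4.5 + 38.1686/2) = Inv-Gamma(9.30, 23.58430).
Mode = β/(α+1) = 23.58430/10.30 = 2.2897.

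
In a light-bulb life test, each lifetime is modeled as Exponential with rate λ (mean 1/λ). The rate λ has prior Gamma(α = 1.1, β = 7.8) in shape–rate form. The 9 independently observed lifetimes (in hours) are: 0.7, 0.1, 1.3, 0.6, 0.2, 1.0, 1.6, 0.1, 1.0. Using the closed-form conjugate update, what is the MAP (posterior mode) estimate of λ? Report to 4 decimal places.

0.6319

With a Gamma(shape α, rate β) prior on the exponential rate λ, the posterior after n observations with total T = Σxᵢ is Gamma(α+n, β+T).
Sum of observations T = 6.6 hours; n = 9.
Posterior: Gamma(1.1+9, 7.8+6.6) = Gamma(10.1, 14.4).
Mode = (α−1)/β = 0.6319.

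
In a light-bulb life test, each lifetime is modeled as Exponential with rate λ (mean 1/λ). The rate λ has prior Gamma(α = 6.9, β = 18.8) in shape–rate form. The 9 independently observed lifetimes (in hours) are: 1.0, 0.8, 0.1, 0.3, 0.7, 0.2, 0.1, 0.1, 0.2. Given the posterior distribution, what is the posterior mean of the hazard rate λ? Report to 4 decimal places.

0.7130

With a Gamma(shape α, rate β) prior on the exponential rate λ, the posterior after n observations with total T = Σxᵢ is Gamma(α+n, β+T).
Sum of observations T = 3.5 hours; n = 9.
Posterior: Gamma(6.9+9, 18.8+3.5) = Gamma(15.9, 22.3).
Posterior mean of λ = α/β = 15.9/22.3 = 0.7130.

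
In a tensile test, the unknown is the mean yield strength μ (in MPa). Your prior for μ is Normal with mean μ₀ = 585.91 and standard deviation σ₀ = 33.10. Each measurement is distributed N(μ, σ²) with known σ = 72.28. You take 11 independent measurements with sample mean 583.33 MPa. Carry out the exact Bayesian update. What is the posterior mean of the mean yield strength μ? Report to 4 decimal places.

For Normal data with known variance σ², a Normal(μ₀, σ₀²) prior on μ is conjugate. Posterior precision = 1/σ₀² + n/σ²; posterior mean is the precision-weighted average of μ₀ and x̄.
n·x̄ = 11·583.33 = 6416.63.
σ₀² = 33.10² = 1095.61, σ² = 72.28² = 5224.3984; σ² + n·σ₀² = 5224.3984 + 11·1095.61 = 17276.1084.
Posterior mean = (μ₀/σ₀² + n·x̄/σ²)/(1/σ₀² + n/σ²) = (σ²·μ₀ + σ₀²·n·x̄)/(σ² + n·σ₀²) = (5224.3984·585.91 + 1095.61·6416.63)/17276.1084 = 10091151.260844/17276.1084 = 584.1102.

584.1102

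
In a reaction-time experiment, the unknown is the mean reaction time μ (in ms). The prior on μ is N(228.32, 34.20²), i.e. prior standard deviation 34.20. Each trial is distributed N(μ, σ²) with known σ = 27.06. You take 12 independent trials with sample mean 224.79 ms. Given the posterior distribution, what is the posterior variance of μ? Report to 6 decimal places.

For Normal data with known variance σ², a Normal(μ₀, σ₀²) prior on μ is conjugate. Posterior precision = 1/σ₀² + n/σ²; posterior mean is the precision-weighted average of μ₀ and x̄.
σ₀² = 34.20² = 1169.64, σ² = 27.06² = 732.2436; σ² + n·σ₀² = 732.2436 + 12·1169.64 = 14767.9236.
Posterior precision = 1/σ₀² + n/σ² = 1/1169.64 + 12/732.2436 = (σ² + n·σ₀²)/(σ₀²σ²) = 14767.9236/(1169.64·732.2436); posterior variance σₙ² = σ₀²σ²/(σ² + n·σ₀²) = 1169.64·732.2436/14767.9236 = 57.994707.

57.994707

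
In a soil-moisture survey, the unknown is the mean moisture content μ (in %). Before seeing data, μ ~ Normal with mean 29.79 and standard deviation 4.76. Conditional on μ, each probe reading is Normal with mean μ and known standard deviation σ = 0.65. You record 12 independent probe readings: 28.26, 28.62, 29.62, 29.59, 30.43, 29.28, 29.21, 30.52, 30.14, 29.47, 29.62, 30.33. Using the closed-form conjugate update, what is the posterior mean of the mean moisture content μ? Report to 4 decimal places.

29.5911

For Normal data with known variance σ², a Normal(μ₀, σ₀²) prior on μ is conjugate. Posterior precision = 1/σ₀² + n/σ²; posterior mean is the precision-weighted average of μ₀ and x̄.
Σxᵢ = 28.26 + 28.62 + 29.62 + 29.59 + 30.43 + 29.28 + 29.21 + 30.52 + 30.14 + 29.47 + 29.62 + 30.33 = 355.09, so n·x̄ = 355.09.
σ₀² = 4.76² = 22.6576, σ² = 0.65² = 0.4225; σ² + n·σ₀² = 0.4225 + 12·22.6576 = 272.3137.
Posterior mean = (μ₀/σ₀² + n·x̄/σ²)/(1/σ₀² + n/σ²) = (σ²·μ₀ + σ₀²·n·x̄)/(σ² + n·σ₀²) = (0.4225·29.79 + 22.6576·355.09)/272.3137 = 8058.073459/272.3137 = 29.5911.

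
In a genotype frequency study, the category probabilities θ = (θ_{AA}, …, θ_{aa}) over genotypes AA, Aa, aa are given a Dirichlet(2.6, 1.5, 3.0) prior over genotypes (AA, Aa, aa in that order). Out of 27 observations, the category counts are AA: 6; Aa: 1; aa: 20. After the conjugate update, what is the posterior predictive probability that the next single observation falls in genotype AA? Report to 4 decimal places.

0.2522

The Dirichlet prior is conjugate to the Multinomial likelihood: each posterior αⱼ = prior αⱼ + observed count nⱼ.
Posterior concentration: (8.6, 2.5, 23.0), total = 34.1.
P(next = AA | data) = α_{AA}/Σα = 0.2522.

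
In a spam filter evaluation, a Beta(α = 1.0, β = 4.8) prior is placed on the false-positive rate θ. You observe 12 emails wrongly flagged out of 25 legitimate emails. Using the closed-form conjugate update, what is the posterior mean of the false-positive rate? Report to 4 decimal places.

0.4221

The Beta prior is conjugate to a Binomial/Bernoulli likelihood; the update adds successes to α and failures to β.
Posterior: Beta(α+k, β+n−k) = Beta(1.0+12, 4.8+13) = Beta(13.0, 17.8).
Posterior mean = α/(α+β) = 13.0/30.8 = 0.4221.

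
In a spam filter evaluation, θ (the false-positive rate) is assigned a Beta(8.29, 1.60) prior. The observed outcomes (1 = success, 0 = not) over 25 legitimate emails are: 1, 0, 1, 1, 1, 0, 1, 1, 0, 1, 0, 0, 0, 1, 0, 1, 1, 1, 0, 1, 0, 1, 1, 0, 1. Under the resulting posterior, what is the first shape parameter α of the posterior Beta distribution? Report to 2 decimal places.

The Beta prior is conjugate to a Binomial/Bernoulli likelihood; the update adds successes to α and failures to β.
Posterior: Beta(α+k, β+n−k) = Beta(8.29+15, 1.60+10) = Beta(23.29, 11.60).
Posterior α = 23.29.

23.29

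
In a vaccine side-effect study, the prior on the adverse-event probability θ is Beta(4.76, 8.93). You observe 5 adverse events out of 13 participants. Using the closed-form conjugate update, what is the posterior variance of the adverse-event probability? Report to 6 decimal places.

0.008377

The Beta prior is conjugate to a Binomial/Bernoulli likelihood; the update adds successes to α and failures to β.
Posterior: Beta(α+k, β+n−k) = Beta(4.76+5, 8.93+8) = Beta(9.76, 16.93).
Var = αβ/((α+β)²(α+β+1)) = 9.76·16.93/(26.69²·27.69) = 0.008377.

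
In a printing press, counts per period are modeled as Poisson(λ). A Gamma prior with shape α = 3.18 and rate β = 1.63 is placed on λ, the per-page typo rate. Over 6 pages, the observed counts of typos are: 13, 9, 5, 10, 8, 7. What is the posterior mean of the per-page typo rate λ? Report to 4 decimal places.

7.2320

With a Gamma(shape α, rate β) prior, the Poisson likelihood is conjugate: the posterior is Gamma(α + ΣXᵢ, β + n).
Sum of counts S = 52 over n = 6 pages.
Posterior: Gamma(α+S, β+n) = Gamma(3.18+52, 1.63+6) = Gamma(55.18, 7.63).
Posterior mean = α/β = 55.18/7.63 = 7.2320.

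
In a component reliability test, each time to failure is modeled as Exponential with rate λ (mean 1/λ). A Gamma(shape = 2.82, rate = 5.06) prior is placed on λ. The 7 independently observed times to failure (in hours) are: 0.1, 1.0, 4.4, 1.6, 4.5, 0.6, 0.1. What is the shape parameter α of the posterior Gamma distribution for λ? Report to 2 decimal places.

9.82

With a Gamma(shape α, rate β) prior on the exponential rate λ, the posterior after n observations with total T = Σxᵢ is Gamma(α+n, β+T).
Sum of observations T = 12.3 hours; n = 7.
Posterior: Gamma(2.82+7, 5.06+12.3) = Gamma(9.82, 17.36).
Posterior α = 9.82.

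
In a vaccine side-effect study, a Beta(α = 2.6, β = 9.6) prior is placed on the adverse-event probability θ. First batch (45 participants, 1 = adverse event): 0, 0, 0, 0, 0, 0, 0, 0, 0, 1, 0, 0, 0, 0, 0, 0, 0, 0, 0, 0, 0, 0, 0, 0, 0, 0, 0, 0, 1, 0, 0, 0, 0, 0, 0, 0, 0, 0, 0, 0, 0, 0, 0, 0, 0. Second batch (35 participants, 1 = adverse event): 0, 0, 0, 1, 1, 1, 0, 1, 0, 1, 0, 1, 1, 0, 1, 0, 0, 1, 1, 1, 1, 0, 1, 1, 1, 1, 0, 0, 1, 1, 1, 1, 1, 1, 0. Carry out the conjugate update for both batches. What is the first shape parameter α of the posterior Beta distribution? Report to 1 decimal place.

The Beta prior is conjugate to a Binomial/Bernoulli likelihood; the update adds successes to α and failures to β.
After batch 1: Beta(2.6+2, 9.6+43) = Beta(4.6, 52.6).
After batch 2: Beta(4.6+22, 52.6+13) = Beta(26.6, 65.6).
Posterior α = 26.6.

26.6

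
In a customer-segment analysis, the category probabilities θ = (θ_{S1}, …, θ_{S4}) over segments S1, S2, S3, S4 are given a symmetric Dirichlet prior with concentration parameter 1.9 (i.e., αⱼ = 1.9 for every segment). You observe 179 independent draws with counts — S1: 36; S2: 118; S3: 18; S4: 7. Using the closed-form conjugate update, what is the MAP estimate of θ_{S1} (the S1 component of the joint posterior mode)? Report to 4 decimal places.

0.2021

The Dirichlet prior is conjugate to the Multinomial likelihood: each posterior αⱼ = prior αⱼ + observed count nⱼ.
Posterior concentration: (37.9, 119.9, 19.9, 8.9), total = 186.6.
Joint mode component: (α_{S1}−1)/(Σα−K) = 36.9/182.6 = 0.2021.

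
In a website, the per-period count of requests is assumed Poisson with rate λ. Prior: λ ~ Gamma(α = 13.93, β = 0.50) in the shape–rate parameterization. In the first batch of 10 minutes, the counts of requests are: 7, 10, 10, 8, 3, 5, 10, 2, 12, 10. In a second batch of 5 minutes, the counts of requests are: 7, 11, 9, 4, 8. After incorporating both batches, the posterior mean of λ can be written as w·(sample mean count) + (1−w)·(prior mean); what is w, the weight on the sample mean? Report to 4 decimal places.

With a Gamma(shape α, rate β) prior, the Poisson likelihood is conjugate: the posterior is Gamma(α + ΣXᵢ, β + n).
Total number of minutes: n = 10 + 5 = 15.
Posterior mean = (α₀+S)/(β₀+n) = [n/(β₀+n)]·(S/n) + [β₀/(β₀+n)]·(α₀/β₀), so only n and β₀ enter the weight.
Weight on data w = n/(β₀+n) = 15/(0.50+15) = 15/15.50 = 0.9677.

0.9677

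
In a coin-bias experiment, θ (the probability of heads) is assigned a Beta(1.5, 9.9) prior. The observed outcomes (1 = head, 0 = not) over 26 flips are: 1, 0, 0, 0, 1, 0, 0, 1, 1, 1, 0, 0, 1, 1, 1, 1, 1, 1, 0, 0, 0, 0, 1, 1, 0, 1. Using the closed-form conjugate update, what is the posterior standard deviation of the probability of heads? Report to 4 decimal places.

The Beta prior is conjugate to a Binomial/Bernoulli likelihood; the update adds successes to α and failures to β.
Posterior: Beta(α+k, β+n−k) = Beta(1.5+14, 9.9+12) = Beta(15.5, 21.9).
Var = αβ/((α+β)²(α+β+1)) = 15.5·21.9/(37.4²·38.4) = 0.00631977; SD = √0.00631977 = 0.0795.

0.0795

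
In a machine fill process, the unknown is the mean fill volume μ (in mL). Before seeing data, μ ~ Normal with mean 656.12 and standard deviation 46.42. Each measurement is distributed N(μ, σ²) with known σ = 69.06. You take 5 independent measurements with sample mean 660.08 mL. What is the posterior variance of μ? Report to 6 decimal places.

661.177944

For Normal data with known variance σ², a Normal(μ₀, σ₀²) prior on μ is conjugate. Posterior precision = 1/σ₀² + n/σ²; posterior mean is the precision-weighted average of μ₀ and x̄.
σ₀² = 46.42² = 2154.8164, σ² = 69.06² = 4769.2836; σ² + n·σ₀² = 4769.2836 + 5·2154.8164 = 15543.3656.
Posterior precision = 1/σ₀² + n/σ² = 1/2154.8164 + 5/4769.2836 = (σ² + n·σ₀²)/(σ₀²σ²) = 15543.3656/(2154.8164·4769.2836); posterior variance σₙ² = σ₀²σ²/(σ² + n·σ₀²) = 2154.8164·4769.2836/15543.3656 = 661.177944.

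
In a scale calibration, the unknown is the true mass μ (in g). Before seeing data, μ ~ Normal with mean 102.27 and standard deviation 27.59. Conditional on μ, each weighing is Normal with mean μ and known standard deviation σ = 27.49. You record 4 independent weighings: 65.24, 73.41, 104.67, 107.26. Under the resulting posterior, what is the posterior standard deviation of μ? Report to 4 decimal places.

12.3028

For Normal data with known variance σ², a Normal(μ₀, σ₀²) prior on μ is conjugate. Posterior precision = 1/σ₀² + n/σ²; posterior mean is the precision-weighted average of μ₀ and x̄.
σ₀² = 27.59² = 761.2081, σ² = 27.49² = 755.7001; σ² + n·σ₀² = 755.7001 + 4·761.2081 = 3800.5325.
Posterior precision = 1/σ₀² + n/σ² = 1/761.2081 + 4/755.7001 = (σ² + n·σ₀²)/(σ₀²σ²) = 3800.5325/(761.2081·755.7001); posterior variance σₙ² = σ₀²σ²/(σ² + n·σ₀²) = 761.2081·755.7001/3800.5325 = 151.359063.
Posterior SD = √σₙ² = √(761.2081·755.7001/3800.5325) = 12.3028.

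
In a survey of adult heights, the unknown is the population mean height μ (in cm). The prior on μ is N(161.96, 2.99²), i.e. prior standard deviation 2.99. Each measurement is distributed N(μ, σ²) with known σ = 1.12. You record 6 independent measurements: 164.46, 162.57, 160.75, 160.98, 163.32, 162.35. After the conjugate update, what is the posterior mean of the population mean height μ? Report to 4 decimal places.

For Normal data with known variance σ², a Normal(μ₀, σ₀²) prior on μ is conjugate. Posterior precision = 1/σ₀² + n/σ²; posterior mean is the precision-weighted average of μ₀ and x̄.
Σxᵢ = 164.46 + 162.57 + 160.75 + 160.98 + 163.32 + 162.35 = 974.43, so n·x̄ = 974.43.
σ₀² = 2.99² = 8.9401, σ² = 1.12² = 1.2544; σ² + n·σ₀² = 1.2544 + 6·8.9401 = 54.895.
Posterior mean = (μ₀/σ₀² + n·x̄/σ²)/(1/σ₀² + n/σ²) = (σ²·μ₀ + σ₀²·n·x̄)/(σ² + n·σ₀²) = (1.2544·161.96 + 8.9401·974.43)/54.895 = 8914.664267/54.895 = 162.3948.

162.3948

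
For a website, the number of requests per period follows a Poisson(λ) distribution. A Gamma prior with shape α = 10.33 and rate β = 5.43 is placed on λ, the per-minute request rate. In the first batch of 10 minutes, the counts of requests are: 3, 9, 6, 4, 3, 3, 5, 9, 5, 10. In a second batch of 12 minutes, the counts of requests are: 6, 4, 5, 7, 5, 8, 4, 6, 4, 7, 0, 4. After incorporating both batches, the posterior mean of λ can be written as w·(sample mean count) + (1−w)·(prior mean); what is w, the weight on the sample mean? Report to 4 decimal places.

With a Gamma(shape α, rate β) prior, the Poisson likelihood is conjugate: the posterior is Gamma(α + ΣXᵢ, β + n).
Total number of minutes: n = 10 + 12 = 22.
Posterior mean = (α₀+S)/(β₀+n) = [n/(β₀+n)]·(S/n) + [β₀/(β₀+n)]·(α₀/β₀), so only n and β₀ enter the weight.
Weight on data w = n/(β₀+n) = 22/(5.43+22) = 22/27.43 = 0.8020.

0.8020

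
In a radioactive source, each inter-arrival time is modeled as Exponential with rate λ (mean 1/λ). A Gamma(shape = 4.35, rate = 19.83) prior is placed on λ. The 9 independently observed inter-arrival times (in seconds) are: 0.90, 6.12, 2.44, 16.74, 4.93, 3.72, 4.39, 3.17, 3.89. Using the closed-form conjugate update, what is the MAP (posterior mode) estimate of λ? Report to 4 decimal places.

0.1868

With a Gamma(shape α, rate β) prior on the exponential rate λ, the posterior after n observations with total T = Σxᵢ is Gamma(α+n, β+T).
Sum of observations T = 46.30 seconds; n = 9.
Posterior: Gamma(4.35+9, 19.83+46.30) = Gamma(13.35, 66.13).
Mode = (α−1)/β = 0.1868.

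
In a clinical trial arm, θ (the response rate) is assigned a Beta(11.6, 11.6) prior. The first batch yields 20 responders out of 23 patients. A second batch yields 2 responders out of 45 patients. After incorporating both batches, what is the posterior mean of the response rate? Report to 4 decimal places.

The Beta prior is conjugate to a Binomial/Bernoulli likelihood; the update adds successes to α and failures to β.
After batch 1: Beta(11.6+20, 11.6+3) = Beta(31.6, 14.6).
After batch 2: Beta(31.6+2, 14.6+43) = Beta(33.6, 57.6).
Posterior mean = α/(α+β) = 33.6/91.2 = 0.3684.

0.3684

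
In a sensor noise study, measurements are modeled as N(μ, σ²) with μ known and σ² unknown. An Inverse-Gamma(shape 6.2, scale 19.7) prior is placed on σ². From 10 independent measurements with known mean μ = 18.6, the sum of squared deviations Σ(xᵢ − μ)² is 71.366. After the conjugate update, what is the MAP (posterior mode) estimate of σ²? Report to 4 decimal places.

With known mean μ and an Inverse-Gamma(α, β) prior on σ², the Normal likelihood is conjugate: posterior is Inv-Gamma(α + n/2, β + Σ(xᵢ−μ)²/2).
Posterior: Inv-Gamma(6.2 + 10/2, 19.7 + 71.366/2) = Inv-Gamma(11.20, 55.3830).
Mode = β/(α+1) = 55.3830/12.20 = 4.5396.

4.5396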